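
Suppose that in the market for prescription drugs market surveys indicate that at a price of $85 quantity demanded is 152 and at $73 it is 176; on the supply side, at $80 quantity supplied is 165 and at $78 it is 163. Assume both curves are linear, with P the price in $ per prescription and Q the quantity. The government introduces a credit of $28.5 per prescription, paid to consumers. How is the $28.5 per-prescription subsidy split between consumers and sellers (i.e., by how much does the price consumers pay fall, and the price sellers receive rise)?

Consumers gain $9.5 per prescription; sellers gain $19 per prescription.

Demand slope: (176 − 152)/(73 − 85) = -2, so Qd = 322 − 2P.
Supply slope: (163 − 165)/(78 − 80) = 1, so Qs = P + 85.
Without the subsidy, 322 − 2P = P + 85 gives 3P = 237, so P* = $79 and Q* = 164.
With a per-unit subsidy paid to consumers, each effectively pays P − 28.5, so demand becomes Qd = 322 − 2(P − 28.5).
New equilibrium: consumers pay $69.5, sellers receive $98, Q = 183. (Wedge: Pb − Ps = −28.5.)
Gain to consumers: $9.5; to sellers: $19. (They sum to $28.5.)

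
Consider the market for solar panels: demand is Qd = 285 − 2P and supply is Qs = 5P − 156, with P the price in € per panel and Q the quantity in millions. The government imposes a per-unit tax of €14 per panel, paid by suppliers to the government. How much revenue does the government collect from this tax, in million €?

Tax revenue = €1946 million.

Before the tax: set 285 − 2P = 5P − 156 → P* = €63, Q* = 159.
With the tax collected from suppliers, supply shifts: Qs = 5(P − 14) − 156.
Solving gives Q = 139 with consumers paying €73 and suppliers receiving €59 (the €14 wedge).
Revenue = t · Q = 14 · 139 = €1946.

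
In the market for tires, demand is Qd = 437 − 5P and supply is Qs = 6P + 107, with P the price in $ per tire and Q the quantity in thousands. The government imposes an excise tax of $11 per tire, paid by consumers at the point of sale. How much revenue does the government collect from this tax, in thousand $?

Tax revenue = $2827 thousand.

Before the tax: set 437 − 5P = 6P + 107 → P* = $30, Q* = 287.
With the tax collected from consumers, demand (in seller-price terms) shifts: Qd = 437 − 5(P + 11).
Solving gives Q = 257 with consumers paying $36 and suppliers receiving $25 (the $11 wedge).
Revenue = t · Q = 11 · 257 = $2827.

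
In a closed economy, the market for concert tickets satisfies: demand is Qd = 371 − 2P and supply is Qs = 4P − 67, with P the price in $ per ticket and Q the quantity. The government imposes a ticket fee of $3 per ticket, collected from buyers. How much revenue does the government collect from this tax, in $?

Before the tax: set 371 − 2P = 4P − 67 → P* = $73, Q* = 225.
With the tax collected from buyers, demand (in seller-price terms) shifts: Qd = 371 − 2(P + 3).
New equilibrium: buyers pay $75, suppliers receive $72, Q = 221. (Wedge: Pb − Ps = 3.)
Revenue = t · Q = 3 · 221 = $663.

Tax revenue = $663.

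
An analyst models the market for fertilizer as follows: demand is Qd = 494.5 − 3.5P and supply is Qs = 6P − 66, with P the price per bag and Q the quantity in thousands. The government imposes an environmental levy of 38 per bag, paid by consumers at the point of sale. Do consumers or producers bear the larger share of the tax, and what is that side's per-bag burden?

Consumers bear the larger share: 24 per bag.

Before the tax: set 494.5 − 3.5P = 6P − 66 → P* = 59, Q* = 288.
With the tax collected from consumers, demand (in seller-price terms) shifts: Qd = 494.5 − 3.5(P + 38).
New equilibrium: consumers pay 83, producers receive 45, Q = 204. (Wedge: Pb − Ps = 38.)
Per-bag burden: consumers 24, producers 14.
Consumers take the larger share because demand is less price-elastic here (demand slope 3.5 vs supply slope 6).
The less price-elastic side of the market bears the larger share of a per-unit tax.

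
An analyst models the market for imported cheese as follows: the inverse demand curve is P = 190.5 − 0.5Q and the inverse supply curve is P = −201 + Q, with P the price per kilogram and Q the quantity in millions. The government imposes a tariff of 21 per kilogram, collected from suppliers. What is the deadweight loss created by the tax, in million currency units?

Deadweight loss = 147 million.

Rewrite in direct form: Qd = 381 − 2P and Qs = P + 201.
Without the tax, 381 − 2P = P + 201 gives 3P = 180, so P* = 60 and Q* = 261.
With the tax collected from suppliers, supply shifts: Qs = (P − 21) + 201.
New equilibrium: consumers pay 67, suppliers receive 46, Q = 247. (Wedge: Pb − Ps = 21.)
Quantity falls by |ΔQ| = |261 − 247| = 14.
DWL = ½ · t · |ΔQ| = ½ · 21 · 14 = 147.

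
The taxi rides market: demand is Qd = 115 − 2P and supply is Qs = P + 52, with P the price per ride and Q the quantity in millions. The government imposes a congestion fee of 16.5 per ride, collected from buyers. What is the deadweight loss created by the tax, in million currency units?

Without the tax, 115 − 2P = P + 52 gives 3P = 63, so P* = 21 and Q* = 73.
With the tax collected from buyers, demand (in seller-price terms) shifts: Qd = 115 − 2(P + 16.5).
New equilibrium: buyers pay 26.5, producers receive 10, Q = 62. (Wedge: Pb − Ps = 16.5.)
Quantity falls by |ΔQ| = |73 − 62| = 11.
DWL = ½ · t · |ΔQ| = ½ · 16.5 · 11 = 90.75.

Deadweight loss = 90.75 million.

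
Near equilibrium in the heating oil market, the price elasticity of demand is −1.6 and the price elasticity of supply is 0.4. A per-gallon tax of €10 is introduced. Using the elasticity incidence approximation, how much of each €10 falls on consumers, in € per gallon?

Incidence ratio: consumers' share ≈ εs / (εs + |εd|) = 0.4 / (0.4 + 1.6) = 0.2.
So consumers bear ≈ 0.2 × €10 = €2; suppliers bear €8.

Consumers bear ≈ €2 per gallon.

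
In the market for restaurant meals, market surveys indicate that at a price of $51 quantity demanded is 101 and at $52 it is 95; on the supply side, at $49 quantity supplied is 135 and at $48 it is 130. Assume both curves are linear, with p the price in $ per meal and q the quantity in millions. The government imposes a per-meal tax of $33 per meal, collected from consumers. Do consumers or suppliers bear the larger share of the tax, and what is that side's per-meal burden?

Demand slope: (95 − 101)/(52 − 51) = -6, so qd = 407 − 6p.
Supply slope: (130 − 135)/(48 − 49) = 5, so qs = 5p − 110.
Before the tax: set 407 − 6p = 5p − 110 → p* = $47, q* = 125.
With the tax collected from consumers, demand (in seller-price terms) shifts: qd = 407 − 6(p + 33).
Solving gives q = 35 with consumers paying $62 and suppliers receiving $29 (the $33 wedge).
Per-meal burden: consumers $15, suppliers $18.
Suppliers take the larger share because supply is less price-elastic here (demand slope 6 vs supply slope 5).

Suppliers bear the larger share: $18 per meal.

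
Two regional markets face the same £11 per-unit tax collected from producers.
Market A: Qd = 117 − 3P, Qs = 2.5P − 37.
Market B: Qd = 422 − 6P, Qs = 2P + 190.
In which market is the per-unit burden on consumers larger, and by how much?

Market A, by £2.25.

Market A: pre-tax P* = £28, Q* = 33; post-tax Q = 18; per-unit burden on consumers = £5.
Market B: pre-tax P* = £29, Q* = 248; post-tax Q = 231.5; per-unit burden on consumers = £2.75.
Difference: £5 vs £2.75 → market A is larger by £2.25.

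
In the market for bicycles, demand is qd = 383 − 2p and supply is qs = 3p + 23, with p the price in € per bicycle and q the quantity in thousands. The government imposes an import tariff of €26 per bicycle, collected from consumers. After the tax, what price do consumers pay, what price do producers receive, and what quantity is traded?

Consumers pay €87.6; producers receive €61.6; quantity = 207.8.

Before the tax: set 383 − 2p = 3p + 23 → p* = €72, q* = 239.
With the tax collected from consumers, demand (in seller-price terms) shifts: qd = 383 − 2(p + 26).
Solving gives q = 207.8 with consumers paying €87.6 and producers receiving €61.6 (the €26 wedge).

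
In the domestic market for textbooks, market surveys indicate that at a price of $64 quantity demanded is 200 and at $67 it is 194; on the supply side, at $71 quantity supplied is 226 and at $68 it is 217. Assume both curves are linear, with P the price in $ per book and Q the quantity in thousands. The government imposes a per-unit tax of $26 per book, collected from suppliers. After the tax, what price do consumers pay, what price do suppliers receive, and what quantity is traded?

Consumers pay $78.6; suppliers receive $52.6; quantity = 170.8.

Demand slope: (194 − 200)/(67 − 64) = -2, so Qd = 328 − 2P.
Supply slope: (217 − 226)/(68 − 71) = 3, so Qs = 3P + 13.
Without the tax, 328 − 2P = 3P + 13 gives 5P = 315, so P* = $63 and Q* = 202.
With the tax collected from suppliers, supply shifts: Qs = 3(P − 26) + 13.
Solving gives Q = 170.8 with consumers paying $78.6 and suppliers receiving $52.6 (the $26 wedge).
The less price-elastic side of the market bears the larger share of a per-unit tax.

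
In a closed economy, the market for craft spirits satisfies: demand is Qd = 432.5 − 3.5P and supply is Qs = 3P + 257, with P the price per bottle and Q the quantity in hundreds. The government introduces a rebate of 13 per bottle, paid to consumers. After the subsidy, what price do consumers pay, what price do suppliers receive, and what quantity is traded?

Consumers pay 21; suppliers receive 34; quantity = 359.

Before the subsidy: set 432.5 − 3.5P = 3P + 257 → P* = 27, Q* = 338.
With a per-unit subsidy paid to consumers, each effectively pays P − 13, so demand becomes Qd = 432.5 − 3.5(P − 13).
Solving gives Q = 359 with consumers paying 21 and suppliers receiving 34 (the 13 wedge).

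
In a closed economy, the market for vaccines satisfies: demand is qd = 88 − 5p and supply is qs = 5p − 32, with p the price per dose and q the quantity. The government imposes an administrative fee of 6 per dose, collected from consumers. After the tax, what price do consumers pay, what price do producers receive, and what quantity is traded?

Consumers pay 15; producers receive 9; quantity = 13.

Before the tax: set 88 − 5p = 5p − 32 → p* = 12, q* = 28.
With the tax collected from consumers, demand (in seller-price terms) shifts: qd = 88 − 5(p + 6).
New equilibrium: consumers pay 15, producers receive 9, q = 13. (Wedge: pb − ps = 6.)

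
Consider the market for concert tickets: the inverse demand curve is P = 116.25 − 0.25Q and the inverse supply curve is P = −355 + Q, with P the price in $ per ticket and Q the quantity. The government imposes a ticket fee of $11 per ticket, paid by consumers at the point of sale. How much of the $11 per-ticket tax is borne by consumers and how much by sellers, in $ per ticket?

Inverting to Q(P) form: Qd = 465 − 4P; Qs = P + 355.
Without the tax, 465 − 4P = P + 355 gives 5P = 110, so P* = $22 and Q* = 377.
With the tax collected from consumers, demand (in seller-price terms) shifts: Qd = 465 − 4(P + 11).
New equilibrium: consumers pay $24.2, sellers receive $13.2, Q = 368.2. (Wedge: Pb − Ps = 11.)
Burden on consumers: $2.2; on sellers: $8.8. (They sum to $11.)
The less price-elastic side of the market bears the larger share of a per-unit tax.

Consumers bear $2.2 per ticket; sellers bear $8.8 per ticket.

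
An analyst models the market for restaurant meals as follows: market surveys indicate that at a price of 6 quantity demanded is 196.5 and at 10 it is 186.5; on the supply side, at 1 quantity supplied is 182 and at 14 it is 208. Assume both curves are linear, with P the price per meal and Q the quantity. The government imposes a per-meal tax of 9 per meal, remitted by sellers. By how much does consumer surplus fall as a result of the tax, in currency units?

Consumer surplus falls by 756.

Demand slope: (186.5 − 196.5)/(10 − 6) = -2.5, so Qd = 211.5 − 2.5P.
Supply slope: (208 − 182)/(14 − 1) = 2, so Qs = 2P + 180.
Before the tax: set 211.5 − 2.5P = 2P + 180 → P* = 7, Q* = 194.
With the tax collected from sellers, supply shifts: Qs = 2(P − 9) + 180.
New equilibrium: consumers pay 11, sellers receive 2, Q = 184. (Wedge: Pb − Ps = 9.)
ΔCS is the trapezoid between Q = 184 and Q = 194 of height 4: ½ · (194 + 184) · 4 = 756.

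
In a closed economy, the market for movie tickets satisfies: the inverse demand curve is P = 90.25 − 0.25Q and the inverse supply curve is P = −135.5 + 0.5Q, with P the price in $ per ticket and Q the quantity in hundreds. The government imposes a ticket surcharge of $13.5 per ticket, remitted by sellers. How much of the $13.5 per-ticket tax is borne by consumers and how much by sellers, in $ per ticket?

Inverting to Q(P) form: Qd = 361 − 4P; Qs = 2P + 271.
Before the tax: set 361 − 4P = 2P + 271 → P* = $15, Q* = 301.
With the tax collected from sellers, supply shifts: Qs = 2(P − 13.5) + 271.
New equilibrium: consumers pay $19.5, sellers receive $6, Q = 283. (Wedge: Pb − Ps = 13.5.)
Burden on consumers: $4.5; on sellers: $9. (They sum to $13.5.)

Consumers bear $4.5 per ticket; sellers bear $9 per ticket.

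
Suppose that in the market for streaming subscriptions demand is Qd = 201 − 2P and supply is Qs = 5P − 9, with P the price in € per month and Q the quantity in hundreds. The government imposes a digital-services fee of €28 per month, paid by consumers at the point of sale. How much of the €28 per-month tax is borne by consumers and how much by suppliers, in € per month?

Without the tax, 201 − 2P = 5P − 9 gives 7P = 210, so P* = €30 and Q* = 141.
With the tax collected from consumers, demand (in seller-price terms) shifts: Qd = 201 − 2(P + 28).
New equilibrium: consumers pay €50, suppliers receive €22, Q = 101. (Wedge: Pb − Ps = 28.)
Burden on consumers: €20; on suppliers: €8. (They sum to €28.)
The less price-elastic side of the market bears the larger share of a per-unit tax.

Consumers bear €20 per month; suppliers bear €8 per month.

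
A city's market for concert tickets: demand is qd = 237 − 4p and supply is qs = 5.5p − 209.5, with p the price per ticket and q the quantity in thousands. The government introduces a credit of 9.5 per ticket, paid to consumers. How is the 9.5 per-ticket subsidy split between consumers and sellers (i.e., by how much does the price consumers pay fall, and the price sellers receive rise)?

Without the subsidy, 237 − 4p = 5.5p − 209.5 gives 9.5p = 446.5, so p* = 47 and q* = 49.
With a per-unit subsidy paid to consumers, each effectively pays p − 9.5, so demand becomes qd = 237 − 4(p − 9.5).
New equilibrium: consumers pay 41.5, sellers receive 51, q = 71. (Wedge: pb − ps = −9.5.)
Gain to consumers: 5.5; to sellers: 4. (They sum to 9.5.)

Consumers gain 5.5 per ticket; sellers gain 4 per ticket.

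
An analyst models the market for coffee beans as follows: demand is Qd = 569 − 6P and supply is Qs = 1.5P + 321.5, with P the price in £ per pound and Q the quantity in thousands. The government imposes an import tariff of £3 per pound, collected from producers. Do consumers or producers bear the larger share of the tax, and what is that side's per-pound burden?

Producers bear the larger share: £2.4 per pound.

Before the tax: set 569 − 6P = 1.5P + 321.5 → P* = £33, Q* = 371.
With the tax collected from producers, supply shifts: Qs = 1.5(P − 3) + 321.5.
Solving gives Q = 367.4 with consumers paying £33.6 and producers receiving £30.6 (the £3 wedge).
Per-pound burden: consumers £0.6, producers £2.4.
Producers take the larger share because supply is less price-elastic here (demand slope 6 vs supply slope 1.5).
The less price-elastic side of the market bears the larger share of a per-unit tax.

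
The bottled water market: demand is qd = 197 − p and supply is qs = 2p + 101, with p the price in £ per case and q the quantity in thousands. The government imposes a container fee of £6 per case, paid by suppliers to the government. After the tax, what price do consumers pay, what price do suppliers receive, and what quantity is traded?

Without the tax, 197 − p = 2p + 101 gives 3p = 96, so p* = £32 and q* = 165.
With the tax collected from suppliers, supply shifts: qs = 2(p − 6) + 101.
Solving gives q = 161 with consumers paying £36 and suppliers receiving £30 (the £6 wedge).

Consumers pay £36; suppliers receive £30; quantity = 161.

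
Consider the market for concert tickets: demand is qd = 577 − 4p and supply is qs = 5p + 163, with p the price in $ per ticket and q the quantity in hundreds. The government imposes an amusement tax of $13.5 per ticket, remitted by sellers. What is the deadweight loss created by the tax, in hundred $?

Before the tax: set 577 − 4p = 5p + 163 → p* = $46, q* = 393.
With the tax collected from sellers, supply shifts: qs = 5(p − 13.5) + 163.
New equilibrium: consumers pay $53.5, sellers receive $40, q = 363. (Wedge: pb − ps = 13.5.)
Quantity falls by |ΔQ| = |393 − 363| = 30.
DWL = ½ · t · |ΔQ| = ½ · 13.5 · 30 = $202.5.

Deadweight loss = $202.5 hundred.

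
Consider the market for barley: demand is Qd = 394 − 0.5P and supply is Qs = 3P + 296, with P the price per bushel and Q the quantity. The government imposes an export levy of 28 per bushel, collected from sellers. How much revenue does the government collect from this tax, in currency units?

Tax revenue = 10304.

Before the tax: set 394 − 0.5P = 3P + 296 → P* = 28, Q* = 380.
With the tax collected from sellers, supply shifts: Qs = 3(P − 28) + 296.
New equilibrium: buyers pay 52, sellers receive 24, Q = 368. (Wedge: Pb − Ps = 28.)
Revenue = t · Q = 28 · 368 = 10304.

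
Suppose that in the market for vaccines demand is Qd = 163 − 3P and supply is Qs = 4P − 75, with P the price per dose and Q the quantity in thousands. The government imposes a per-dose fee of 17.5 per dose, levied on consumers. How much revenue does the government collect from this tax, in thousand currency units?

Tax revenue = 542.5 thousand.

Before the tax: set 163 − 3P = 4P − 75 → P* = 34, Q* = 61.
With the tax collected from consumers, demand (in seller-price terms) shifts: Qd = 163 − 3(P + 17.5).
Solving gives Q = 31 with consumers paying 44 and sellers receiving 26.5 (the 17.5 wedge).
Revenue = t · Q = 17.5 · 31 = 542.5.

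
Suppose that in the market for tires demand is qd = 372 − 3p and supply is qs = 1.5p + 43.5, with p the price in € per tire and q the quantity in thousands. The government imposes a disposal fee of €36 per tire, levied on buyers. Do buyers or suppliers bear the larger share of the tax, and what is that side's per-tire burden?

Suppliers bear the larger share: €24 per tire.

Without the tax, 372 − 3p = 1.5p + 43.5 gives 4.5p = 328.5, so p* = €73 and q* = 153.
With the tax collected from buyers, demand (in seller-price terms) shifts: qd = 372 − 3(p + 36).
Solving gives q = 117 with buyers paying €85 and suppliers receiving €49 (the €36 wedge).
Per-tire burden: buyers €12, suppliers €24.
Suppliers take the larger share because supply is less price-elastic here (demand slope 3 vs supply slope 1.5).
The less price-elastic side of the market bears the larger share of a per-unit tax.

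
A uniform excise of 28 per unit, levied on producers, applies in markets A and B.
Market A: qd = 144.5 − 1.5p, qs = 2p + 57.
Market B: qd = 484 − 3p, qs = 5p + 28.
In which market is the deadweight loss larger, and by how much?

Market A: pre-tax p* = 25, q* = 107; post-tax q = 83; deadweight loss = 336.
Market B: pre-tax p* = 57, q* = 313; post-tax q = 260.5; deadweight loss = 735.
Difference: 336 vs 735 → market B is larger by 399.

Market B, by 399.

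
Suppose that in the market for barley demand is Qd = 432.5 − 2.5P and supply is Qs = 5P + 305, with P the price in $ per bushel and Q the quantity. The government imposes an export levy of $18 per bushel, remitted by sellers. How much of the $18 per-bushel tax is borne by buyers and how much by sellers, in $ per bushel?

Before the tax: set 432.5 − 2.5P = 5P + 305 → P* = $17, Q* = 390.
With the tax collected from sellers, supply shifts: Qs = 5(P − 18) + 305.
Solving gives Q = 360 with buyers paying $29 and sellers receiving $11 (the $18 wedge).
Burden on buyers: $12; on sellers: $6. (They sum to $18.)

Buyers bear $12 per bushel; sellers bear $6 per bushel.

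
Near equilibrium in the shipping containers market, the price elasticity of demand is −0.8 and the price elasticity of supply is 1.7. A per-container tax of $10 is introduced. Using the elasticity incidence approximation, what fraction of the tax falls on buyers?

Incidence ratio: buyers' share ≈ εs / (εs + |εd|) = 1.7 / (1.7 + 0.8) = 0.68.
Supply is the more elastic side, so buyers bear the larger share.

Buyers' share ≈ 0.68.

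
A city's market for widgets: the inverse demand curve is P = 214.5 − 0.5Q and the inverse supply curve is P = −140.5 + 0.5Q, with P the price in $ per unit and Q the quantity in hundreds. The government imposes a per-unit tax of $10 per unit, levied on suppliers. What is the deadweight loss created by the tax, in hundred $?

Deadweight loss = $50 hundred.

Inverting to Q(P) form: Qd = 429 − 2P; Qs = 2P + 281.
Without the tax, 429 − 2P = 2P + 281 gives 4P = 148, so P* = $37 and Q* = 355.
With the tax collected from suppliers, supply shifts: Qs = 2(P − 10) + 281.
Solving gives Q = 345 with buyers paying $42 and suppliers receiving $32 (the $10 wedge).
Quantity falls by |ΔQ| = |355 − 345| = 10.
DWL = ½ · t · |ΔQ| = ½ · 10 · 10 = $50.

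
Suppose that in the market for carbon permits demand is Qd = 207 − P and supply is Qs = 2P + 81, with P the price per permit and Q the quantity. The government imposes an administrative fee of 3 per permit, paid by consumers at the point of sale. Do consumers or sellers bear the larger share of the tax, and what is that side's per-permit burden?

Consumers bear the larger share: 2 per permit.

Without the tax, 207 − P = 2P + 81 gives 3P = 126, so P* = 42 and Q* = 165.
With the tax collected from consumers, demand (in seller-price terms) shifts: Qd = 207 − (P + 3).
New equilibrium: consumers pay 44, sellers receive 41, Q = 163. (Wedge: Pb − Ps = 3.)
Per-permit burden: consumers 2, sellers 1.
Consumers take the larger share because demand is less price-elastic here (demand slope 1 vs supply slope 2).
The less price-elastic side of the market bears the larger share of a per-unit tax.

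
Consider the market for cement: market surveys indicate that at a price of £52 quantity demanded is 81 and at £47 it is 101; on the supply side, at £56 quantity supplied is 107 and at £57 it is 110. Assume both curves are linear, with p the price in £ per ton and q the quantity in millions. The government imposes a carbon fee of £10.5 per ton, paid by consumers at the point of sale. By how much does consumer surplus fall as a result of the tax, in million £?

Demand slope: (101 − 81)/(47 − 52) = -4, so qd = 289 − 4p.
Supply slope: (110 − 107)/(57 − 56) = 3, so qs = 3p − 61.
Without the tax, 289 − 4p = 3p − 61 gives 7p = 350, so p* = £50 and q* = 89.
With the tax collected from consumers, demand (in seller-price terms) shifts: qd = 289 − 4(p + 10.5).
Solving gives q = 71 with consumers paying £54.5 and sellers receiving £44 (the £10.5 wedge).
ΔCS is the trapezoid between Q = 71 and Q = 89 of height £4.5: ½ · (89 + 71) · 4.5 = £360.

Consumer surplus falls by £360 million.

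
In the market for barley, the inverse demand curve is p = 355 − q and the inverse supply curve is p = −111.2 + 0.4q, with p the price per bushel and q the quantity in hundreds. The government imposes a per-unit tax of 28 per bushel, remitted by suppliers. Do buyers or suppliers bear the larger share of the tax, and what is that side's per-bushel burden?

Buyers bear the larger share: 20 per bushel.

Rewrite in direct form: qd = 355 − p and qs = 2.5p + 278.
Before the tax: set 355 − p = 2.5p + 278 → p* = 22, q* = 333.
With the tax collected from suppliers, supply shifts: qs = 2.5(p − 28) + 278.
New equilibrium: buyers pay 42, suppliers receive 14, q = 313. (Wedge: pb − ps = 28.)
Per-bushel burden: buyers 20, suppliers 8.
Buyers take the larger share because demand is less price-elastic here (demand slope 1 vs supply slope 2.5).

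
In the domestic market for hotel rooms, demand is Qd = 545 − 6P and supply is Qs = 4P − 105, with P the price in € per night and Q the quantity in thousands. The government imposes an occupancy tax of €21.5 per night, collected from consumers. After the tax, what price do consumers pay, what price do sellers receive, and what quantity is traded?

Before the tax: set 545 − 6P = 4P − 105 → P* = €65, Q* = 155.
With the tax collected from consumers, demand (in seller-price terms) shifts: Qd = 545 − 6(P + 21.5).
Solving gives Q = 103.4 with consumers paying €73.6 and sellers receiving €52.1 (the €21.5 wedge).
The less price-elastic side of the market bears the larger share of a per-unit tax.

Consumers pay €73.6; sellers receive €52.1; quantity = 103.4.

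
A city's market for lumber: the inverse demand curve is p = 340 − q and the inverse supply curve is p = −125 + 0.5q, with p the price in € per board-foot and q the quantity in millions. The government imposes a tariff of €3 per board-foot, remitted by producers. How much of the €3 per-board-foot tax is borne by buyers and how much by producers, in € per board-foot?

Inverting to q(p) form: qd = 340 − p; qs = 2p + 250.
Before the tax: set 340 − p = 2p + 250 → p* = €30, q* = 310.
With the tax collected from producers, supply shifts: qs = 2(p − 3) + 250.
New equilibrium: buyers pay €32, producers receive €29, q = 308. (Wedge: pb − ps = 3.)
Burden on buyers: €2; on producers: €1. (They sum to €3.)
The less price-elastic side of the market bears the larger share of a per-unit tax.

Buyers bear €2 per board-foot; producers bear €1 per board-foot.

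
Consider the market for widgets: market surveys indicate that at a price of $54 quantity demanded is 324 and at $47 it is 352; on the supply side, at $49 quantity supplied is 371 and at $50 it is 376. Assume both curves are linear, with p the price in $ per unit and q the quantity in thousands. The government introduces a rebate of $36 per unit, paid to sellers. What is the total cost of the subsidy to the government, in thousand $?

Demand slope: (352 − 324)/(47 − 54) = -4, so qd = 540 − 4p.
Supply slope: (376 − 371)/(50 − 49) = 5, so qs = 5p + 126.
Before the subsidy: set 540 − 4p = 5p + 126 → p* = $46, q* = 356.
With a per-unit subsidy paid to sellers, each receives p + 36 per unit sold, so supply becomes qs = 5(p + 36) + 126.
New equilibrium: consumers pay $26, sellers receive $62, q = 436. (Wedge: pb − ps = −36.)
Outlay = t · Q = 36 · 436 = $15696.

Government outlay = $15696 thousand.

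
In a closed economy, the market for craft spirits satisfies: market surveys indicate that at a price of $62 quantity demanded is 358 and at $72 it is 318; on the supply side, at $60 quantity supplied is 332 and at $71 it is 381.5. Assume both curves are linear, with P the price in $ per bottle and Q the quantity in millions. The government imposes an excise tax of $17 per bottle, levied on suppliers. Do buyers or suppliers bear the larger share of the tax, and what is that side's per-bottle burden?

Buyers bear the larger share: $9 per bottle.

Demand slope: (318 − 358)/(72 − 62) = -4, so Qd = 606 − 4P.
Supply slope: (381.5 − 332)/(71 − 60) = 4.5, so Qs = 4.5P + 62.
Before the tax: set 606 − 4P = 4.5P + 62 → P* = $64, Q* = 350.
With the tax collected from suppliers, supply shifts: Qs = 4.5(P − 17) + 62.
New equilibrium: buyers pay $73, suppliers receive $56, Q = 314. (Wedge: Pb − Ps = 17.)
Per-bottle burden: buyers $9, suppliers $8.
Buyers take the larger share because demand is less price-elastic here (demand slope 4 vs supply slope 4.5).
The less price-elastic side of the market bears the larger share of a per-unit tax.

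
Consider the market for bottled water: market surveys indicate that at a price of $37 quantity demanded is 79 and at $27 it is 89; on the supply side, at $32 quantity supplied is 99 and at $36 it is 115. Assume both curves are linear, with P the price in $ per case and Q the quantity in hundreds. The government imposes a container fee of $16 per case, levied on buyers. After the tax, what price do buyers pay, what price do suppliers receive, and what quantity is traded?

Buyers pay $41.8; suppliers receive $25.8; quantity = 74.2.

Demand slope: (89 − 79)/(27 − 37) = -1, so Qd = 116 − P.
Supply slope: (115 − 99)/(36 − 32) = 4, so Qs = 4P − 29.
Before the tax: set 116 − P = 4P − 29 → P* = $29, Q* = 87.
With the tax collected from buyers, demand (in seller-price terms) shifts: Qd = 116 − (P + 16).
Solving gives Q = 74.2 with buyers paying $41.8 and suppliers receiving $25.8 (the $16 wedge).
The less price-elastic side of the market bears the larger share of a per-unit tax.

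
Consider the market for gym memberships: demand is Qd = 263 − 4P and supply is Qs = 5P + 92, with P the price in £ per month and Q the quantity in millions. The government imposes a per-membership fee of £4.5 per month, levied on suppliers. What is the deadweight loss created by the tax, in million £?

Deadweight loss = £22.5 million.

Before the tax: set 263 − 4P = 5P + 92 → P* = £19, Q* = 187.
With the tax collected from suppliers, supply shifts: Qs = 5(P − 4.5) + 92.
New equilibrium: consumers pay £21.5, suppliers receive £17, Q = 177. (Wedge: Pb − Ps = 4.5.)
Quantity falls by |ΔQ| = |187 − 177| = 10.
DWL = ½ · t · |ΔQ| = ½ · 4.5 · 10 = £22.5.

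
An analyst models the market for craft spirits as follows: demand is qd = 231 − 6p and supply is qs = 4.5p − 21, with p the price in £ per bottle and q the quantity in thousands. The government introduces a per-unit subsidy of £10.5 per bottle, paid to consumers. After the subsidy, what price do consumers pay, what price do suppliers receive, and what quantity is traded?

Consumers pay £19.5; suppliers receive £30; quantity = 114.

Before the subsidy: set 231 − 6p = 4.5p − 21 → p* = £24, q* = 87.
With a per-unit subsidy paid to consumers, each effectively pays p − 10.5, so demand becomes qd = 231 − 6(p − 10.5).
Solving gives q = 114 with consumers paying £19.5 and suppliers receiving £30 (the £10.5 wedge).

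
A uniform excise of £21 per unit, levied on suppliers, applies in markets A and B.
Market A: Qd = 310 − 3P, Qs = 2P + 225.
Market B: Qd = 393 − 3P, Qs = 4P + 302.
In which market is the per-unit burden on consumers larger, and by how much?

Market B, by £3.6.

Market A: pre-tax P* = £17, Q* = 259; post-tax Q = 233.8; per-unit burden on consumers = £8.4.
Market B: pre-tax P* = £13, Q* = 354; post-tax Q = 318; per-unit burden on consumers = £12.
Difference: £8.4 vs £12 → market B is larger by £3.6.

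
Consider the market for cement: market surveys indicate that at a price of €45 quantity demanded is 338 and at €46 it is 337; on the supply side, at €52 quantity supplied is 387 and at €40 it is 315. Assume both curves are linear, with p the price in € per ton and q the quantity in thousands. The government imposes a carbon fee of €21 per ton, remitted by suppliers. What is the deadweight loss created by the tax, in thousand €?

Demand slope: (337 − 338)/(46 − 45) = -1, so qd = 383 − p.
Supply slope: (315 − 387)/(40 − 52) = 6, so qs = 6p + 75.
Without the tax, 383 − p = 6p + 75 gives 7p = 308, so p* = €44 and q* = 339.
With the tax collected from suppliers, supply shifts: qs = 6(p − 21) + 75.
New equilibrium: buyers pay €62, suppliers receive €41, q = 321. (Wedge: pb − ps = 21.)
Quantity falls by |ΔQ| = |339 − 321| = 18.
DWL = ½ · t · |ΔQ| = ½ · 21 · 18 = €189.

Deadweight loss = €189 thousand.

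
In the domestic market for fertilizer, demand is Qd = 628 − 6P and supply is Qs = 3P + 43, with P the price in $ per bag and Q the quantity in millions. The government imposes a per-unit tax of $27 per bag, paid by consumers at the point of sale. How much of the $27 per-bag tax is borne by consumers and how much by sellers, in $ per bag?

Without the tax, 628 − 6P = 3P + 43 gives 9P = 585, so P* = $65 and Q* = 238.
With the tax collected from consumers, demand (in seller-price terms) shifts: Qd = 628 − 6(P + 27).
New equilibrium: consumers pay $74, sellers receive $47, Q = 184. (Wedge: Pb − Ps = 27.)
Burden on consumers: $9; on sellers: $18. (They sum to $27.)
The less price-elastic side of the market bears the larger share of a per-unit tax.

Consumers bear $9 per bag; sellers bear $18 per bag.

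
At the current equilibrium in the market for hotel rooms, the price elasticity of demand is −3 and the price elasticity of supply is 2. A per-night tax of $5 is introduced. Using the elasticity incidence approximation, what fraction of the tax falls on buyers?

Incidence ratio: buyers' share ≈ εs / (εs + |εd|) = 2 / (2 + 3) = 0.4.
Supply is the less elastic side, so buyers bear the smaller share.

Buyers' share ≈ 0.4.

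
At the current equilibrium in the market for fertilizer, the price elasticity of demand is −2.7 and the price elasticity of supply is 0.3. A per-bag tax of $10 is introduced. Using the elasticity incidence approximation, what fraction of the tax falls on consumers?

Consumers' share ≈ 0.1.

Incidence ratio: consumers' share ≈ εs / (εs + |εd|) = 0.3 / (0.3 + 2.7) = 0.1.
Supply is the less elastic side, so consumers bear the smaller share.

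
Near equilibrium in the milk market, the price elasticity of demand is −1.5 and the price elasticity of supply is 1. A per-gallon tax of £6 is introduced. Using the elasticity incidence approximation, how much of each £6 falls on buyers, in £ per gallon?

Buyers bear ≈ £2.4 per gallon.

Incidence ratio: buyers' share ≈ εs / (εs + |εd|) = 1 / (1 + 1.5) = 0.4.
So buyers bear ≈ 0.4 × £6 = £2.4; producers bear £3.6.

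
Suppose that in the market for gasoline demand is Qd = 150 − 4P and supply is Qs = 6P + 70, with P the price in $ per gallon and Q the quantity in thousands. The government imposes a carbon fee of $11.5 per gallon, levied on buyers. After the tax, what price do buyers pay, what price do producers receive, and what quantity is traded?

Without the tax, 150 − 4P = 6P + 70 gives 10P = 80, so P* = $8 and Q* = 118.
With the tax collected from buyers, demand (in seller-price terms) shifts: Qd = 150 − 4(P + 11.5).
New equilibrium: buyers pay $14.9, producers receive $3.4, Q = 90.4. (Wedge: Pb − Ps = 11.5.)

Buyers pay $14.9; producers receive $3.4; quantity = 90.4.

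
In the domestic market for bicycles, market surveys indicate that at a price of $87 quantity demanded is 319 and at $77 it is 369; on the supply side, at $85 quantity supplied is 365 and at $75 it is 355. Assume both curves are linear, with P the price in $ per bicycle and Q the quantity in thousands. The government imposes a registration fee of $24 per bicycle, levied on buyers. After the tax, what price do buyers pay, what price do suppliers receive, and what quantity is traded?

Demand slope: (369 − 319)/(77 − 87) = -5, so Qd = 754 − 5P.
Supply slope: (355 − 365)/(75 − 85) = 1, so Qs = P + 280.
Without the tax, 754 − 5P = P + 280 gives 6P = 474, so P* = $79 and Q* = 359.
With the tax collected from buyers, demand (in seller-price terms) shifts: Qd = 754 − 5(P + 24).
New equilibrium: buyers pay $83, suppliers receive $59, Q = 339. (Wedge: Pb − Ps = 24.)

Buyers pay $83; suppliers receive $59; quantity = 339.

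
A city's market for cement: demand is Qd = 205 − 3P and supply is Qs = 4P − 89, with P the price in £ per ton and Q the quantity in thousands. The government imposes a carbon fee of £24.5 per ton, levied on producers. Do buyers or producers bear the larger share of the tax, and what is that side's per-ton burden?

Buyers bear the larger share: £14 per ton.

Before the tax: set 205 − 3P = 4P − 89 → P* = £42, Q* = 79.
With the tax collected from producers, supply shifts: Qs = 4(P − 24.5) − 89.
Solving gives Q = 37 with buyers paying £56 and producers receiving £31.5 (the £24.5 wedge).
Per-ton burden: buyers £14, producers £10.5.
Buyers take the larger share because demand is less price-elastic here (demand slope 3 vs supply slope 4).
The less price-elastic side of the market bears the larger share of a per-unit tax.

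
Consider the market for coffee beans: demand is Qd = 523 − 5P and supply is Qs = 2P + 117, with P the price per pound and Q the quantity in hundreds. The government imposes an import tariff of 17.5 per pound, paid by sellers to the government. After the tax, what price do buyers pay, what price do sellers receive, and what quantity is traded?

Without the tax, 523 − 5P = 2P + 117 gives 7P = 406, so P* = 58 and Q* = 233.
With the tax collected from sellers, supply shifts: Qs = 2(P − 17.5) + 117.
New equilibrium: buyers pay 63, sellers receive 45.5, Q = 208. (Wedge: Pb − Ps = 17.5.)
The less price-elastic side of the market bears the larger share of a per-unit tax.

Buyers pay 63; sellers receive 45.5; quantity = 208.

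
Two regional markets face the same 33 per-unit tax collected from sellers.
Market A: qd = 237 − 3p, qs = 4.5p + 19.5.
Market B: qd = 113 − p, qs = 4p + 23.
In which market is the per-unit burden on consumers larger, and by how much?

Market B, by 6.6.

Market A: pre-tax p* = 29, q* = 150; post-tax q = 90.6; per-unit burden on consumers = 19.8.
Market B: pre-tax p* = 18, q* = 95; post-tax q = 68.6; per-unit burden on consumers = 26.4.
Difference: 19.8 vs 26.4 → market B is larger by 6.6.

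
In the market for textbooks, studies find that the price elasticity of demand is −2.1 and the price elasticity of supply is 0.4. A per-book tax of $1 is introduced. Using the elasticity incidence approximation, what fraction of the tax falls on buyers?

Incidence ratio: buyers' share ≈ εs / (εs + |εd|) = 0.4 / (0.4 + 2.1) = 0.16.
Supply is the less elastic side, so buyers bear the smaller share.

Buyers' share ≈ 0.16.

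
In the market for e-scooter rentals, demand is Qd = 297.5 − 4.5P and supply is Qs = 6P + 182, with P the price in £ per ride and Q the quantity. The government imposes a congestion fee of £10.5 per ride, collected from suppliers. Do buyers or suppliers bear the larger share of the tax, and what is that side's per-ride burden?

Buyers bear the larger share: £6 per ride.

Before the tax: set 297.5 − 4.5P = 6P + 182 → P* = £11, Q* = 248.
With the tax collected from suppliers, supply shifts: Qs = 6(P − 10.5) + 182.
New equilibrium: buyers pay £17, suppliers receive £6.5, Q = 221. (Wedge: Pb − Ps = 10.5.)
Per-ride burden: buyers £6, suppliers £4.5.
Buyers take the larger share because demand is less price-elastic here (demand slope 4.5 vs supply slope 6).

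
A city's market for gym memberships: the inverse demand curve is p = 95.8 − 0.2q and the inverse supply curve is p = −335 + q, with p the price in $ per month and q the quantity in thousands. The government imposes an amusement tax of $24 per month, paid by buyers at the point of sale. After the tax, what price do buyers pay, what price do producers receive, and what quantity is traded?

Inverting to q(p) form: qd = 479 − 5p; qs = p + 335.
Before the tax: set 479 − 5p = p + 335 → p* = $24, q* = 359.
With the tax collected from buyers, demand (in seller-price terms) shifts: qd = 479 − 5(p + 24).
Solving gives q = 339 with buyers paying $28 and producers receiving $4 (the $24 wedge).

Buyers pay $28; producers receive $4; quantity = 339.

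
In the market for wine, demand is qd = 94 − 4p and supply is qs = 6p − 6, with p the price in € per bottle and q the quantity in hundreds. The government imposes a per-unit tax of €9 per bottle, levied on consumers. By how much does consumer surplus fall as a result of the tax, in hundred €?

Before the tax: set 94 − 4p = 6p − 6 → p* = €10, q* = 54.
With the tax collected from consumers, demand (in seller-price terms) shifts: qd = 94 − 4(p + 9).
Solving gives q = 32.4 with consumers paying €15.4 and producers receiving €6.4 (the €9 wedge).
ΔCS is the trapezoid between Q = 32.4 and Q = 54 of height €5.4: ½ · (54 + 32.4) · 5.4 = €233.28.

Consumer surplus falls by €233.28 hundred.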